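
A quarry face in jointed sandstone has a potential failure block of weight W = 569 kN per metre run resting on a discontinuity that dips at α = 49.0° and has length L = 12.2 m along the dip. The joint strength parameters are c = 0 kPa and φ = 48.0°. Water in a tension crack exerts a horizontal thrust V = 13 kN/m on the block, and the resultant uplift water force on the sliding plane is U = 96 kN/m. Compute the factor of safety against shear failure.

FS = 0.68

Resolving the block weight along and normal to the plane and applying the Mohr–Coulomb strength on the joint:
N' = W cosα − U − V sinα = 569·cos49.0° − 96 − 13·sin49.0° = 267.5 kN/m
Driving force T = W sinα + V cosα = 569·sin49.0° + 13·cos49.0° = 438.0 kN/m
Resisting force R = c·L + N'·tanφ = 0·12.2 + 267.5·tan48.0° = 0.0 + 297.1 = 297.1 kN/m
FS = R / T = 297.1 / 438.0 = 0.678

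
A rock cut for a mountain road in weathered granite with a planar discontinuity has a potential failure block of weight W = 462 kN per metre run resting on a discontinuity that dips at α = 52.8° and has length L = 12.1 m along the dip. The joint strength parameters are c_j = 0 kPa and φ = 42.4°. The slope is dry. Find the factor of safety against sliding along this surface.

Resolving the block weight along and normal to the plane and applying the Mohr–Coulomb strength on the joint:
N' = W cosα = 462·cos52.8° = 279.3 kN/m
Driving force T = W sinα = 462·sin52.8° = 368.0 kN/m
Resisting force R = c_j·L + N'·tanφ = 0·12.1 + 279.3·tan42.4° = 0.0 + 255.1 = 255.1 kN/m
FS = R / T = 255.1 / 368.0 = 0.693

FS = 0.69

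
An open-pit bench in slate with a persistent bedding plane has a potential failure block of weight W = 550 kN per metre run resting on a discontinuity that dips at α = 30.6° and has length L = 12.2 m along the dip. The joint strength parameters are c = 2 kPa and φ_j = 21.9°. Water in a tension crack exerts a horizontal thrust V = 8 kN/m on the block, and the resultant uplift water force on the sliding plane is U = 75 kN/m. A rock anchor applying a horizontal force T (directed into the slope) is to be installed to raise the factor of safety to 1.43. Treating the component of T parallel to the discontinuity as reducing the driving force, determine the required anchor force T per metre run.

T = 158 kN/m

Resolving forces along and normal to the sliding plane, with the horizontal anchor force T adding T·sinα to the effective normal force and T·cosα acting up the plane against the driving force:
FS = [cL + (W cosα − U − V sinα + T sinα) tanφ_j] / [W sinα + V cosα − T cosα]
Without the anchor: N' = 394.3 kN/m, driving T_d = 286.9 kN/m, resisting R = 2·12.2 + 394.3·tan21.9° = 182.9 kN/m, FS = 0.64.
Setting FS = 1.43 and solving for T:
1.43·(286.9 − T cos30.6°) = 182.9 + T sin30.6°·tan21.9°
T·(sin30.6°·tan21.9° + 1.43·cos30.6°) = 1.43·286.9 − 182.9
T·(0.5090·0.4020 + 1.43·0.8607) = 410.2 − 182.9 = 227.3
T·1.4355 = 227.3
T = 158.3 kN/m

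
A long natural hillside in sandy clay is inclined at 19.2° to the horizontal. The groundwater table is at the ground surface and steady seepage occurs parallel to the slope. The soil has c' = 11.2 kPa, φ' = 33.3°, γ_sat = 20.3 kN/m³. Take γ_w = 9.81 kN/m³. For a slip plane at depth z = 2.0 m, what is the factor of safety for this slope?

FS = 1.86

With seepage parallel to the slope and the water table at the surface, the effective normal stress on the slip plane uses the buoyant unit weight γ' = γ_sat − γ_w while the driving shear stress uses γ_sat:
FS = [c' + γ' z cos²β tanφ'] / [γ_sat z sinβ cosβ]
γ' = 20.3 − 9.81 = 10.49 kN/m³
Numerator = 11.2 + 10.49·2.0·cos²19.2°·tan33.3° = 11.2 + 10.49·2.0·0.8918·0.6569 = 23.491 kPa
Denominator = 20.3·2.0·sin19.2°·cos19.2° = 20.3·2.0·0.3289·0.9444 = 12.609 kPa
FS = 23.491 / 12.609 = 1.863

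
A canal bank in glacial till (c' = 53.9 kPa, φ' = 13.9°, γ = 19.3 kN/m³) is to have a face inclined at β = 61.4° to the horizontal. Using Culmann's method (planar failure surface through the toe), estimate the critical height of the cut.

Culmann's analysis gives the critical failure plane at α_cr = (β + φ')/2 = (61.4 + 13.9)/2 = 37.6°, and the critical height
H_c = (4c'/γ) · sinβ cosφ' / [1 − cos(β − φ')]
    = (4·53.9/19.3) · sin61.4°·cos13.9° / [1 − cos(47.5°)]
    = 11.171 · 0.8780·0.9707 / [1 − 0.6756]
    = 11.171 · 0.8523 / 0.3244
    = 29.35 m

H_c = 29.35 m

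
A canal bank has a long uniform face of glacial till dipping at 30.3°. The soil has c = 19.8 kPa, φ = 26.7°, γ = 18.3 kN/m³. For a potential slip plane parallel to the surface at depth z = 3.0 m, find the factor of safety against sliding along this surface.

For an infinite slope with a slip plane parallel to the surface (no pore pressure): FS = [c + γz cos²β tanφ] / [γz sinβ cosβ].
γz = 18.3·3.0 = 54.90 kN/m²
Numerator = 19.8 + 54.90·cos²30.3°·tan26.7° = 19.8 + 54.90·0.7455·0.5029 = 40.383 kPa
Denominator = 54.90·sin30.3°·cos30.3° = 54.90·0.5045·0.8634 = 23.915 kPa
FS = 40.383 / 23.915 = 1.689

FS = 1.69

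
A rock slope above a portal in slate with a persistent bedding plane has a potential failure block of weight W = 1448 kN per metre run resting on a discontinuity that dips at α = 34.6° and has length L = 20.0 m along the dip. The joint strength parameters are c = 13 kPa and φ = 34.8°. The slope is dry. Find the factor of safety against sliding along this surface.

FS = 1.32

Resolving the block weight along and normal to the plane and applying the Mohr–Coulomb strength on the joint:
N' = W cosα = 1448·cos34.6° = 1191.9 kN/m
Driving force T = W sinα = 1448·sin34.6° = 822.2 kN/m
Resisting force R = c·L + N'·tanφ = 13·20.0 + 1191.9·tan34.8° = 260.0 + 828.4 = 1088.4 kN/m
FS = R / T = 1088.4 / 822.2 = 1.324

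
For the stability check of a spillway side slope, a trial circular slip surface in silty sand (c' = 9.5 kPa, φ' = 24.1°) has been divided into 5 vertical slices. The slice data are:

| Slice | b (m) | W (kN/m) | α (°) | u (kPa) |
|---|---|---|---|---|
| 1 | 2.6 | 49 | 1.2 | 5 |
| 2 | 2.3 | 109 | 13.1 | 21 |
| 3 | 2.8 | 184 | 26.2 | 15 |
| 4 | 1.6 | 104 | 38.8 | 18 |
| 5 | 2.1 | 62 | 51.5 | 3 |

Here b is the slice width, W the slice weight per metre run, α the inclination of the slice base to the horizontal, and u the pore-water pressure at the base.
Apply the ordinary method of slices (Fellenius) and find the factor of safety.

Ordinary method of slices: FS = Σ[c'·Δl_i + (W_i cosα_i − u_i·Δl_i)·tanφ'] / Σ W_i sinα_i, with Δl_i = b_i / cosα_i.
Slice 1: Δl = 2.6/cos1.2° = 2.601 m; N'_1 = 49·cos1.2° − 5·2.601 = 36.0; c'Δl = 24.71; W sinα = 1.0
Slice 2: Δl = 2.3/cos13.1° = 2.361 m; N'_2 = 109·cos13.1° − 21·2.361 = 56.6; c'Δl = 22.43; W sinα = 24.7
Slice 3: Δl = 2.8/cos26.2° = 3.121 m; N'_3 = 184·cos26.2° − 15·3.121 = 118.3; c'Δl = 29.65; W sinα = 81.2
Slice 4: Δl = 1.6/cos38.8° = 2.053 m; N'_4 = 104·cos38.8° − 18·2.053 = 44.1; c'Δl = 19.50; W sinα = 65.2
Slice 5: Δl = 2.1/cos51.5° = 3.373 m; N'_5 = 62·cos51.5° − 3·3.373 = 28.5; c'Δl = 32.05; W sinα = 48.5
Σc'Δl = 128.3 kN/m; ΣN' = 283.4 kN/m; ΣW sinα = 220.7 kN/m
Resisting = 128.3 + 283.4·tan24.1° = 128.3 + 126.8 = 255.1 kN/m
FS = 255.1 / 220.7 = 1.156

FS = 1.16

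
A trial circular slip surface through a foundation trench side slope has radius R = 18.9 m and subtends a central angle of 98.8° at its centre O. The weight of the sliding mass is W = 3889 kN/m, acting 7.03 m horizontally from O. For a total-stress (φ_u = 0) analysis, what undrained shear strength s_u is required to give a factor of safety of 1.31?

s_u = 58.1 kPa

FS = s_u·L_a·R / (W·d), so s_u = FS·W·d / (L_a·R).
Arc length L_a = R·θ = 18.9·(98.8°·π/180) = 18.9·1.7244 = 32.59 m
s_u = 1.31·3889·7.03 / (32.59·18.9) = 35815.0 / 615.97 = 58.14 kPa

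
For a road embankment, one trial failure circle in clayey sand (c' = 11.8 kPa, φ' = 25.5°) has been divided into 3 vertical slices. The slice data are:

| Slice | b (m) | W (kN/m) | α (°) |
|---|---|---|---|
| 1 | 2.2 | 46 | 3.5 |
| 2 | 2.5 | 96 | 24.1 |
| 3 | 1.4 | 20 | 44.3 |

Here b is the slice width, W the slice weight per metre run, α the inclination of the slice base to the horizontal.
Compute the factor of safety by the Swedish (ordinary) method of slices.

Ordinary method of slices: FS = Σ[c'·Δl_i + (W_i cosα_i)·tanφ'] / Σ W_i sinα_i, with Δl_i = b_i / cosα_i.
Slice 1: Δl = 2.2/cos3.5° = 2.204 m; N'_1 = 46·cos3.5° = 45.9; c'Δl = 26.01; W sinα = 2.8
Slice 2: Δl = 2.5/cos24.1° = 2.739 m; N'_2 = 96·cos24.1° = 87.6; c'Δl = 32.32; W sinα = 39.2
Slice 3: Δl = 1.4/cos44.3° = 1.956 m; N'_3 = 20·cos44.3° = 14.3; c'Δl = 23.08; W sinα = 14.0
Σc'Δl = 81.4 kN/m; ΣN' = 147.9 kN/m; ΣW sinα = 56.0 kN/m
Resisting = 81.4 + 147.9·tan25.5° = 81.4 + 70.5 = 151.9 kN/m
FS = 151.9 / 56.0 = 2.714

FS = 2.71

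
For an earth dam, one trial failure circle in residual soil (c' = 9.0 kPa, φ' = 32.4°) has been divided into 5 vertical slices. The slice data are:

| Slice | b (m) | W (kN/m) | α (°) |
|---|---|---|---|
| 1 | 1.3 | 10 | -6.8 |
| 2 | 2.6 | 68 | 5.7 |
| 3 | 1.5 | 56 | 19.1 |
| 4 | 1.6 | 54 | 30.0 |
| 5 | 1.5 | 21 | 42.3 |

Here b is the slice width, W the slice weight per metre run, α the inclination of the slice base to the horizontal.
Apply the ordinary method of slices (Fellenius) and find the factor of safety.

Ordinary method of slices: FS = Σ[c'·Δl_i + (W_i cosα_i)·tanφ'] / Σ W_i sinα_i, with Δl_i = b_i / cosα_i.
Slice 1: Δl = 1.3/cos(-6.8°) = 1.309 m; N'_1 = 10·cos(-6.8°) = 9.9; c'Δl = 11.78; W sinα = -1.2
Slice 2: Δl = 2.6/cos5.7° = 2.613 m; N'_2 = 68·cos5.7° = 67.7; c'Δl = 23.52; W sinα = 6.8
Slice 3: Δl = 1.5/cos19.1° = 1.587 m; N'_3 = 56·cos19.1° = 52.9; c'Δl = 14.29; W sinα = 18.3
Slice 4: Δl = 1.6/cos30.0° = 1.848 m; N'_4 = 54·cos30.0° = 46.8; c'Δl = 16.63; W sinα = 27.0
Slice 5: Δl = 1.5/cos42.3° = 2.028 m; N'_5 = 21·cos42.3° = 15.5; c'Δl = 18.25; W sinα = 14.1
Σc'Δl = 84.5 kN/m; ΣN' = 192.8 kN/m; ΣW sinα = 65.0 kN/m
Resisting = 84.5 + 192.8·tan32.4° = 84.5 + 122.4 = 206.8 kN/m
FS = 206.8 / 65.0 = 3.181

FS = 3.18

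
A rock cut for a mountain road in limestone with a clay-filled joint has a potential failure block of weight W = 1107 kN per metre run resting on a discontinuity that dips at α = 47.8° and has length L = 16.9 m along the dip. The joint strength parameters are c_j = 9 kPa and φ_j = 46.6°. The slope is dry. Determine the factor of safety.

FS = 1.14

Resolving the block weight along and normal to the plane and applying the Mohr–Coulomb strength on the joint:
N' = W cosα = 1107·cos47.8° = 743.6 kN/m
Driving force T = W sinα = 1107·sin47.8° = 820.1 kN/m
Resisting force R = c_j·L + N'·tanφ_j = 9·16.9 + 743.6·tan46.6° = 152.1 + 786.3 = 938.4 kN/m
FS = R / T = 938.4 / 820.1 = 1.144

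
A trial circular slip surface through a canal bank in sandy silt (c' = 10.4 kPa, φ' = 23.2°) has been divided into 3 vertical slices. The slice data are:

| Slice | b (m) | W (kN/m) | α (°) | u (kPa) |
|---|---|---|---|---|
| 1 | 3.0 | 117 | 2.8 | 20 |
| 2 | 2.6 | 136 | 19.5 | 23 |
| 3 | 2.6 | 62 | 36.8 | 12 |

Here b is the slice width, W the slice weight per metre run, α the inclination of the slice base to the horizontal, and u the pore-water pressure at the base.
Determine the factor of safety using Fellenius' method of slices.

FS = 1.70

Ordinary method of slices: FS = Σ[c'·Δl_i + (W_i cosα_i − u_i·Δl_i)·tanφ'] / Σ W_i sinα_i, with Δl_i = b_i / cosα_i.
Slice 1: Δl = 3.0/cos2.8° = 3.004 m; N'_1 = 117·cos2.8° − 20·3.004 = 56.8; c'Δl = 31.24; W sinα = 5.7
Slice 2: Δl = 2.6/cos19.5° = 2.758 m; N'_2 = 136·cos19.5° − 23·2.758 = 64.8; c'Δl = 28.69; W sinα = 45.4
Slice 3: Δl = 2.6/cos36.8° = 3.247 m; N'_3 = 62·cos36.8° − 12·3.247 = 10.7; c'Δl = 33.77; W sinα = 37.1
Σc'Δl = 93.7 kN/m; ΣN' = 132.2 kN/m; ΣW sinα = 88.3 kN/m
Resisting = 93.7 + 132.2·tan23.2° = 93.7 + 56.7 = 150.4 kN/m
FS = 150.4 / 88.3 = 1.704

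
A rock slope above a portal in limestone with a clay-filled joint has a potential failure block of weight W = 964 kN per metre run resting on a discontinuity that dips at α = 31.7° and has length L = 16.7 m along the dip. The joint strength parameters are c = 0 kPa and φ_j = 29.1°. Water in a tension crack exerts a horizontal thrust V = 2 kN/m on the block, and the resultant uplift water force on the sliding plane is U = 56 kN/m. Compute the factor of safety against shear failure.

Resolving the block weight along and normal to the plane and applying the Mohr–Coulomb strength on the joint:
N' = W cosα − U − V sinα = 964·cos31.7° − 56 − 2·sin31.7° = 763.1 kN/m
Driving force T = W sinα + V cosα = 964·sin31.7° + 2·cos31.7° = 508.3 kN/m
Resisting force R = c·L + N'·tanφ_j = 0·16.7 + 763.1·tan29.1° = 0.0 + 424.8 = 424.8 kN/m
FS = R / T = 424.8 / 508.3 = 0.836

FS = 0.84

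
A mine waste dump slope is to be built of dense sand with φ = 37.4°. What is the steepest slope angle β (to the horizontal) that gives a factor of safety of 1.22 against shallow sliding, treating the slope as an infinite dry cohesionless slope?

For an infinite dry cohesionless slope FS = tanφ/tanβ, so tanβ = tanφ / FS.
tanβ = tan37.4° / 1.22 = 0.7646 / 1.22 = 0.6267
β = arctan(0.6267) = 32.07°

β = 32.1°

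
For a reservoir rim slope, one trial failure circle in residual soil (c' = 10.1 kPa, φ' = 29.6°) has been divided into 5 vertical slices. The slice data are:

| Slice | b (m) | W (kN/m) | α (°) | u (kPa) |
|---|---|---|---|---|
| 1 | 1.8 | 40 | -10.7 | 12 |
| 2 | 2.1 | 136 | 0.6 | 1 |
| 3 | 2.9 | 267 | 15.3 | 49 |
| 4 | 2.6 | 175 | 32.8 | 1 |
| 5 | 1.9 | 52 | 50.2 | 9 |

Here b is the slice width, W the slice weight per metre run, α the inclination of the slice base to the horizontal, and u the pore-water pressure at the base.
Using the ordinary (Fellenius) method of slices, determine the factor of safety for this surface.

FS = 1.83

Ordinary method of slices: FS = Σ[c'·Δl_i + (W_i cosα_i − u_i·Δl_i)·tanφ'] / Σ W_i sinα_i, with Δl_i = b_i / cosα_i.
Slice 1: Δl = 1.8/cos(-10.7°) = 1.832 m; N'_1 = 40·cos(-10.7°) − 12·1.832 = 17.3; c'Δl = 18.50; W sinα = -7.4
Slice 2: Δl = 2.1/cos0.6° = 2.100 m; N'_2 = 136·cos0.6° − 1·2.100 = 133.9; c'Δl = 21.21; W sinα = 1.4
Slice 3: Δl = 2.9/cos15.3° = 3.007 m; N'_3 = 267·cos15.3° − 49·3.007 = 110.2; c'Δl = 30.37; W sinα = 70.5
Slice 4: Δl = 2.6/cos32.8° = 3.093 m; N'_4 = 175·cos32.8° − 1·3.093 = 144.0; c'Δl = 31.24; W sinα = 94.8
Slice 5: Δl = 1.9/cos50.2° = 2.968 m; N'_5 = 52·cos50.2° − 9·2.968 = 6.6; c'Δl = 29.98; W sinα = 40.0
Σc'Δl = 131.3 kN/m; ΣN' = 412.0 kN/m; ΣW sinα = 199.2 kN/m
Resisting = 131.3 + 412.0·tan29.6° = 131.3 + 234.1 = 365.4 kN/m
FS = 365.4 / 199.2 = 1.834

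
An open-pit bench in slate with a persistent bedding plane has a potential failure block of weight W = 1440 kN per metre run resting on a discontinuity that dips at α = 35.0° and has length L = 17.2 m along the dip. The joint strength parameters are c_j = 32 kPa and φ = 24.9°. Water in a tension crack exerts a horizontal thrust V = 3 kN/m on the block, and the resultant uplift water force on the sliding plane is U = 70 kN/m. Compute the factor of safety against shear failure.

Resolving the block weight along and normal to the plane and applying the Mohr–Coulomb strength on the joint:
N' = W cosα − U − V sinα = 1440·cos35.0° − 70 − 3·sin35.0° = 1107.9 kN/m
Driving force T = W sinα + V cosα = 1440·sin35.0° + 3·cos35.0° = 828.4 kN/m
Resisting force R = c_j·L + N'·tanφ = 32·17.2 + 1107.9·tan24.9° = 550.4 + 514.3 = 1064.7 kN/m
FS = R / T = 1064.7 / 828.4 = 1.285

FS = 1.29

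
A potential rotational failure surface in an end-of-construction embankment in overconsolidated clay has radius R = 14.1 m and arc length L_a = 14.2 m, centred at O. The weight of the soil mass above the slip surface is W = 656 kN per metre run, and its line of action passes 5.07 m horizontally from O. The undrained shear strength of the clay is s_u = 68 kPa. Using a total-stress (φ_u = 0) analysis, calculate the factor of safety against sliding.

Taking moments about the centre O, the resisting moment is provided by the undrained shear strength acting along the arc:
M_R = s_u·L_a·R = 68·14.20·14.1 = 13615.0 kN·m/m
M_D = W·d = 656·5.07 = 3325.9 kN·m/m
FS = M_R / M_D = 13615.0 / 3325.9 = 4.094

FS = 4.09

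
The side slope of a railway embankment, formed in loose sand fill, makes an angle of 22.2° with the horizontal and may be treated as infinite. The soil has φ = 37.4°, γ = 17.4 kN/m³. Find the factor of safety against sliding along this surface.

FS = 1.87

For a dry cohesionless infinite slope the factor of safety is FS = tanφ / tanβ.
FS = tan37.4° / tan22.2° = 0.7646 / 0.4081 = 1.873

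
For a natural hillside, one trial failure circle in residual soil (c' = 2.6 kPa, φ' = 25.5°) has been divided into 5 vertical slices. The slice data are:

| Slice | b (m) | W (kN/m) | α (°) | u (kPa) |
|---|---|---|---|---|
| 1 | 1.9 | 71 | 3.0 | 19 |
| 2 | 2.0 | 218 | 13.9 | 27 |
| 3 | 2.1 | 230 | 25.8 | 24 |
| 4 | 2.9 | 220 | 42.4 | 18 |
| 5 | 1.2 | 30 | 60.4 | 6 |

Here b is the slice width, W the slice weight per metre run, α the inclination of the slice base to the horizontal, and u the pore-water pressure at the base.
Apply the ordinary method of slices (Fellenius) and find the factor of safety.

FS = 0.73

Ordinary method of slices: FS = Σ[c'·Δl_i + (W_i cosα_i − u_i·Δl_i)·tanφ'] / Σ W_i sinα_i, with Δl_i = b_i / cosα_i.
Slice 1: Δl = 1.9/cos3.0° = 1.903 m; N'_1 = 71·cos3.0° − 19·1.903 = 34.8; c'Δl = 4.95; W sinα = 3.7
Slice 2: Δl = 2.0/cos13.9° = 2.060 m; N'_2 = 218·cos13.9° − 27·2.060 = 156.0; c'Δl = 5.36; W sinα = 52.4
Slice 3: Δl = 2.1/cos25.8° = 2.333 m; N'_3 = 230·cos25.8° − 24·2.333 = 151.1; c'Δl = 6.06; W sinα = 100.1
Slice 4: Δl = 2.9/cos42.4° = 3.927 m; N'_4 = 220·cos42.4° − 18·3.927 = 91.8; c'Δl = 10.21; W sinα = 148.3
Slice 5: Δl = 1.2/cos60.4° = 2.429 m; N'_5 = 30·cos60.4° − 6·2.429 = 0.2; c'Δl = 6.32; W sinα = 26.1
Σc'Δl = 32.9 kN/m; ΣN' = 433.8 kN/m; ΣW sinα = 330.6 kN/m
Resisting = 32.9 + 433.8·tan25.5° = 32.9 + 206.9 = 239.8 kN/m
FS = 239.8 / 330.6 = 0.725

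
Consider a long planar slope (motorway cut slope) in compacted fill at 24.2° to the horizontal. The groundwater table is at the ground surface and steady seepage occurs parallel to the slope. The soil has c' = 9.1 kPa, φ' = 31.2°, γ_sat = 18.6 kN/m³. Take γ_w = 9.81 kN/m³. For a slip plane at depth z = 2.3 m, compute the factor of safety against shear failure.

FS = 1.21

With seepage parallel to the slope and the water table at the surface, the effective normal stress on the slip plane uses the buoyant unit weight γ' = γ_sat − γ_w while the driving shear stress uses γ_sat:
FS = [c' + γ' z cos²β tanφ'] / [γ_sat z sinβ cosβ]
γ' = 18.6 − 9.81 = 8.79 kN/m³
Numerator = 9.1 + 8.79·2.3·cos²24.2°·tan31.2° = 9.1 + 8.79·2.3·0.8320·0.6056 = 19.286 kPa
Denominator = 18.6·2.3·sin24.2°·cos24.2° = 18.6·2.3·0.4099·0.9121 = 15.995 kPa
FS = 19.286 / 15.995 = 1.206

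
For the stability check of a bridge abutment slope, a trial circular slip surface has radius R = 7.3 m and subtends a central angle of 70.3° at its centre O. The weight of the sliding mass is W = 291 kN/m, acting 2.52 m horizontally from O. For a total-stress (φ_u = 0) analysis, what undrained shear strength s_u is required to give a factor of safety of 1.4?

s_u = 15.7 kPa

FS = s_u·L_a·R / (W·d), so s_u = FS·W·d / (L_a·R).
Arc length L_a = R·θ = 7.3·(70.3°·π/180) = 7.3·1.2270 = 8.96 m
s_u = 1.4·291·2.52 / (8.96·7.3) = 1026.6 / 65.39 = 15.70 kPa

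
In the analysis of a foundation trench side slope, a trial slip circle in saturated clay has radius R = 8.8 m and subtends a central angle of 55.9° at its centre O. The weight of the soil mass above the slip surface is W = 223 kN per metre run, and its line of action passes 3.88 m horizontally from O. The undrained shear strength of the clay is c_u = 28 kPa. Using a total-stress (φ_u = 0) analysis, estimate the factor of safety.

FS = 2.44

Taking moments about the centre O, the resisting moment is provided by the undrained shear strength acting along the arc:
Arc length L_a = R·θ = 8.8·(55.9°·π/180) = 8.8·0.9756 = 8.59 m
M_R = c_u·L_a·R = 28·8.59·8.8 = 2115.5 kN·m/m
M_D = W·d = 223·3.88 = 865.2 kN·m/m
FS = M_R / M_D = 2115.5 / 865.2 = 2.445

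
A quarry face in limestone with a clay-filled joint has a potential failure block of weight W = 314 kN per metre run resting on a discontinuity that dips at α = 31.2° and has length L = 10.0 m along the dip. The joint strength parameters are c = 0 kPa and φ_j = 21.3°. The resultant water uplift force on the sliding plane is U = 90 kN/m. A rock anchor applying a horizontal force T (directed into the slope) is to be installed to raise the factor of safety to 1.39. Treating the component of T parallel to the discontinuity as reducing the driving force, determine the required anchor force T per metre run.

Resolving forces along and normal to the sliding plane, with the horizontal anchor force T adding T·sinα to the effective normal force and T·cosα acting up the plane against the driving force:
FS = [cL + (W cosα − U + T sinα) tanφ_j] / [W sinα − T cosα]
Without the anchor: N' = 178.6 kN/m, driving T_d = 162.7 kN/m, resisting R = 0·10.0 + 178.6·tan21.3° = 69.6 kN/m, FS = 0.43.
Setting FS = 1.39 and solving for T:
1.39·(162.7 − T cos31.2°) = 69.6 + T sin31.2°·tan21.3°
T·(sin31.2°·tan21.3° + 1.39·cos31.2°) = 1.39·162.7 − 69.6
T·(0.5180·0.3899 + 1.39·0.8554) = 226.1 − 69.6 = 156.5
T·1.3909 = 156.5
T = 112.5 kN/m

T = 112 kN/m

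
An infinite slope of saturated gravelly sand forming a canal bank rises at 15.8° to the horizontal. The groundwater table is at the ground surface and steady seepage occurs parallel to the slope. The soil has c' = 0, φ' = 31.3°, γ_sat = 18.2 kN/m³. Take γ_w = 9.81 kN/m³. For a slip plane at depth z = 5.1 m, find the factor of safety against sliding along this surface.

FS = 0.99

With seepage parallel to the slope and the water table at the surface, the effective normal stress on the slip plane uses the buoyant unit weight γ' = γ_sat − γ_w while the driving shear stress uses γ_sat:
FS = [c' + γ' z cos²β tanφ'] / [γ_sat z sinβ cosβ]
(For c' = 0 this reduces to FS = (γ'/γ_sat)·tanφ'/tanβ.)
γ' = 18.2 − 9.81 = 8.39 kN/m³
Numerator = 0.0 + 8.39·5.1·cos²15.8°·tan31.3° = 0.0 + 8.39·5.1·0.9259·0.6080 = 24.087 kPa
Denominator = 18.2·5.1·sin15.8°·cos15.8° = 18.2·5.1·0.2723·0.9622 = 24.318 kPa
FS = 24.087 / 24.318 = 0.991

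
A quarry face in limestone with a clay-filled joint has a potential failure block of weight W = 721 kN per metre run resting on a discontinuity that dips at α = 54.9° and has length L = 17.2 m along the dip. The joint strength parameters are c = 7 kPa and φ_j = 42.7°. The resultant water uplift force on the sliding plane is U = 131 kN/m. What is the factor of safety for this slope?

Resolving the block weight along and normal to the plane and applying the Mohr–Coulomb strength on the joint:
N' = W cosα − U = 721·cos54.9° − 131 = 283.6 kN/m
Driving force T = W sinα = 721·sin54.9° = 589.9 kN/m
Resisting force R = c·L + N'·tanφ_j = 7·17.2 + 283.6·tan42.7° = 120.4 + 261.7 = 382.1 kN/m
FS = R / T = 382.1 / 589.9 = 0.648

FS = 0.65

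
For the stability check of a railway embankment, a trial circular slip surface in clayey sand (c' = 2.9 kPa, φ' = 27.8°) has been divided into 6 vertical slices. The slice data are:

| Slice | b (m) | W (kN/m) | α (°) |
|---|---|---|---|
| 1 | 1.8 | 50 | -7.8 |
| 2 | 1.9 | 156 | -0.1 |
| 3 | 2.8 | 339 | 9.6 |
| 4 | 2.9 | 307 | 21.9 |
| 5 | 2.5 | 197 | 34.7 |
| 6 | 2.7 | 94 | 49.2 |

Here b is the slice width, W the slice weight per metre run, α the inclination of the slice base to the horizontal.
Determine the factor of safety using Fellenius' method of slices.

FS = 1.73

Ordinary method of slices: FS = Σ[c'·Δl_i + (W_i cosα_i)·tanφ'] / Σ W_i sinα_i, with Δl_i = b_i / cosα_i.
Slice 1: Δl = 1.8/cos(-7.8°) = 1.817 m; N'_1 = 50·cos(-7.8°) = 49.5; c'Δl = 5.27; W sinα = -6.8
Slice 2: Δl = 1.9/cos(-0.1°) = 1.900 m; N'_2 = 156·cos(-0.1°) = 156.0; c'Δl = 5.51; W sinα = -0.3
Slice 3: Δl = 2.8/cos9.6° = 2.840 m; N'_3 = 339·cos9.6° = 334.3; c'Δl = 8.24; W sinα = 56.5
Slice 4: Δl = 2.9/cos21.9° = 3.126 m; N'_4 = 307·cos21.9° = 284.8; c'Δl = 9.06; W sinα = 114.5
Slice 5: Δl = 2.5/cos34.7° = 3.041 m; N'_5 = 197·cos34.7° = 162.0; c'Δl = 8.82; W sinα = 112.1
Slice 6: Δl = 2.7/cos49.2° = 4.132 m; N'_6 = 94·cos49.2° = 61.4; c'Δl = 11.98; W sinα = 71.2
Σc'Δl = 48.9 kN/m; ΣN' = 1048.0 kN/m; ΣW sinα = 347.3 kN/m
Resisting = 48.9 + 1048.0·tan27.8° = 48.9 + 552.6 = 601.4 kN/m
FS = 601.4 / 347.3 = 1.732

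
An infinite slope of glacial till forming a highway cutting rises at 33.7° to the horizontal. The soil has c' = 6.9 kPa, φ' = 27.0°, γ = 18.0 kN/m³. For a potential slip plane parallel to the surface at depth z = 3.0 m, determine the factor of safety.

For an infinite slope with a slip plane parallel to the surface (no pore pressure): FS = [c' + γz cos²β tanφ'] / [γz sinβ cosβ].
γz = 18.0·3.0 = 54.00 kN/m²
Numerator = 6.9 + 54.00·cos²33.7°·tan27.0° = 6.9 + 54.00·0.6921·0.5095 = 25.944 kPa
Denominator = 54.00·sin33.7°·cos33.7° = 54.00·0.5548·0.8320 = 24.927 kPa
FS = 25.944 / 24.927 = 1.041

FS = 1.04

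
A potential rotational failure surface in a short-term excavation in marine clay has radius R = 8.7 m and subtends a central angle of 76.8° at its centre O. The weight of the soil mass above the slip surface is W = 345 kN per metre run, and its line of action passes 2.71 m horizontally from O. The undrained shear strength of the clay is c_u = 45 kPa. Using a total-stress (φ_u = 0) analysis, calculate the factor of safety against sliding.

FS = 4.88

Taking moments about the centre O, the resisting moment is provided by the undrained shear strength acting along the arc:
Arc length L_a = R·θ = 8.7·(76.8°·π/180) = 8.7·1.3404 = 11.66 m
M_R = c_u·L_a·R = 45·11.66·8.7 = 4565.5 kN·m/m
M_D = W·d = 345·2.71 = 934.9 kN·m/m
FS = M_R / M_D = 4565.5 / 934.9 = 4.883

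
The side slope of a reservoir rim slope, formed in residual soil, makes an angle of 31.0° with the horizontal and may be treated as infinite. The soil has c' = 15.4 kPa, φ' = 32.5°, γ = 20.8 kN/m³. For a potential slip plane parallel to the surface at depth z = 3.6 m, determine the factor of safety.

For an infinite slope with a slip plane parallel to the surface (no pore pressure): FS = [c' + γz cos²β tanφ'] / [γz sinβ cosβ].
γz = 20.8·3.6 = 74.88 kN/m²
Numerator = 15.4 + 74.88·cos²31.0°·tan32.5° = 15.4 + 74.88·0.7347·0.6371 = 50.450 kPa
Denominator = 74.88·sin31.0°·cos31.0° = 74.88·0.5150·0.8572 = 33.058 kPa
FS = 50.450 / 33.058 = 1.526

FS = 1.53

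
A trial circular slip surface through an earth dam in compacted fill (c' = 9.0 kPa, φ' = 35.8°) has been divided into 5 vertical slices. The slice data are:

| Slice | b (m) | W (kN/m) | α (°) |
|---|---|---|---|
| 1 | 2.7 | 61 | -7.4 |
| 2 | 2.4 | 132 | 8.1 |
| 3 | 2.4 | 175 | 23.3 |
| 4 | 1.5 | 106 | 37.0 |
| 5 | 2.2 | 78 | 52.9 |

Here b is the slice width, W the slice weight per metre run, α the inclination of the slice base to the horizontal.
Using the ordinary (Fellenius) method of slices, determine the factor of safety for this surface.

FS = 2.27

Ordinary method of slices: FS = Σ[c'·Δl_i + (W_i cosα_i)·tanφ'] / Σ W_i sinα_i, with Δl_i = b_i / cosα_i.
Slice 1: Δl = 2.7/cos(-7.4°) = 2.723 m; N'_1 = 61·cos(-7.4°) = 60.5; c'Δl = 24.50; W sinα = -7.9
Slice 2: Δl = 2.4/cos8.1° = 2.424 m; N'_2 = 132·cos8.1° = 130.7; c'Δl = 21.82; W sinα = 18.6
Slice 3: Δl = 2.4/cos23.3° = 2.613 m; N'_3 = 175·cos23.3° = 160.7; c'Δl = 23.52; W sinα = 69.2
Slice 4: Δl = 1.5/cos37.0° = 1.878 m; N'_4 = 106·cos37.0° = 84.7; c'Δl = 16.90; W sinα = 63.8
Slice 5: Δl = 2.2/cos52.9° = 3.647 m; N'_5 = 78·cos52.9° = 47.1; c'Δl = 32.82; W sinα = 62.2
Σc'Δl = 119.6 kN/m; ΣN' = 483.6 kN/m; ΣW sinα = 206.0 kN/m
Resisting = 119.6 + 483.6·tan35.8° = 119.6 + 348.8 = 468.4 kN/m
FS = 468.4 / 206.0 = 2.274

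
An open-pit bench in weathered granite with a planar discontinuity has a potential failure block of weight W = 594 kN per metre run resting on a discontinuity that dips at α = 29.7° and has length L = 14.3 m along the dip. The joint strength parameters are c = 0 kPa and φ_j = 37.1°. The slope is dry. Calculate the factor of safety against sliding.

Resolving the block weight along and normal to the plane and applying the Mohr–Coulomb strength on the joint:
N' = W cosα = 594·cos29.7° = 516.0 kN/m
Driving force T = W sinα = 594·sin29.7° = 294.3 kN/m
Resisting force R = c·L + N'·tanφ_j = 0·14.3 + 516.0·tan37.1° = 0.0 + 390.2 = 390.2 kN/m
FS = R / T = 390.2 / 294.3 = 1.326

FS = 1.33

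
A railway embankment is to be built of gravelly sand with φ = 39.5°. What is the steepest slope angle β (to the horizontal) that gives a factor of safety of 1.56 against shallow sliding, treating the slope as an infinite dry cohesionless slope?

β = 27.9°

For an infinite dry cohesionless slope FS = tanφ/tanβ, so tanβ = tanφ / FS.
tanβ = tan39.5° / 1.56 = 0.8243 / 1.56 = 0.5284
β = arctan(0.5284) = 27.85°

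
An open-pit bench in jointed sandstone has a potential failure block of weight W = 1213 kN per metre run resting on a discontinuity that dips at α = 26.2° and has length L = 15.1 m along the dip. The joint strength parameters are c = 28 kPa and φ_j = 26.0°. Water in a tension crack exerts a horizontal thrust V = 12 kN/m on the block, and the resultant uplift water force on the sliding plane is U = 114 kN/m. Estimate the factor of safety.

Resolving the block weight along and normal to the plane and applying the Mohr–Coulomb strength on the joint:
N' = W cosα − U − V sinα = 1213·cos26.2° − 114 − 12·sin26.2° = 969.1 kN/m
Driving force T = W sinα + V cosα = 1213·sin26.2° + 12·cos26.2° = 546.3 kN/m
Resisting force R = c·L + N'·tanφ_j = 28·15.1 + 969.1·tan26.0° = 422.8 + 472.7 = 895.5 kN/m
FS = R / T = 895.5 / 546.3 = 1.639

FS = 1.64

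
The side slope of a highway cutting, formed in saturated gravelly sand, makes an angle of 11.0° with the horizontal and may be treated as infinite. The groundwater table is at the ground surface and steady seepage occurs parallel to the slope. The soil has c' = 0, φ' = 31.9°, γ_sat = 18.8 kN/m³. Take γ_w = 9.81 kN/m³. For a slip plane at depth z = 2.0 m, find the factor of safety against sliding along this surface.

With seepage parallel to the slope and the water table at the surface, the effective normal stress on the slip plane uses the buoyant unit weight γ' = γ_sat − γ_w while the driving shear stress uses γ_sat:
FS = [c' + γ' z cos²β tanφ'] / [γ_sat z sinβ cosβ]
(For c' = 0 this reduces to FS = (γ'/γ_sat)·tanφ'/tanβ.)
γ' = 18.8 − 9.81 = 8.99 kN/m³
Numerator = 0.0 + 8.99·2.0·cos²11.0°·tan31.9° = 0.0 + 8.99·2.0·0.9636·0.6224 = 10.784 kPa
Denominator = 18.8·2.0·sin11.0°·cos11.0° = 18.8·2.0·0.1908·0.9816 = 7.043 kPa
FS = 10.784 / 7.043 = 1.531

FS = 1.53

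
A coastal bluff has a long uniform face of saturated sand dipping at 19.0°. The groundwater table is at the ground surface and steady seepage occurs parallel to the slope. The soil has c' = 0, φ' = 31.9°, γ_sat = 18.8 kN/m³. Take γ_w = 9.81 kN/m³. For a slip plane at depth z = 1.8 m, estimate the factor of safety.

FS = 0.86

With seepage parallel to the slope and the water table at the surface, the effective normal stress on the slip plane uses the buoyant unit weight γ' = γ_sat − γ_w while the driving shear stress uses γ_sat:
FS = [c' + γ' z cos²β tanφ'] / [γ_sat z sinβ cosβ]
(For c' = 0 this reduces to FS = (γ'/γ_sat)·tanφ'/tanβ.)
γ' = 18.8 − 9.81 = 8.99 kN/m³
Numerator = 0.0 + 8.99·1.8·cos²19.0°·tan31.9° = 0.0 + 8.99·1.8·0.8940·0.6224 = 9.005 kPa
Denominator = 18.8·1.8·sin19.0°·cos19.0° = 18.8·1.8·0.3256·0.9455 = 10.417 kPa
FS = 9.005 / 10.417 = 0.864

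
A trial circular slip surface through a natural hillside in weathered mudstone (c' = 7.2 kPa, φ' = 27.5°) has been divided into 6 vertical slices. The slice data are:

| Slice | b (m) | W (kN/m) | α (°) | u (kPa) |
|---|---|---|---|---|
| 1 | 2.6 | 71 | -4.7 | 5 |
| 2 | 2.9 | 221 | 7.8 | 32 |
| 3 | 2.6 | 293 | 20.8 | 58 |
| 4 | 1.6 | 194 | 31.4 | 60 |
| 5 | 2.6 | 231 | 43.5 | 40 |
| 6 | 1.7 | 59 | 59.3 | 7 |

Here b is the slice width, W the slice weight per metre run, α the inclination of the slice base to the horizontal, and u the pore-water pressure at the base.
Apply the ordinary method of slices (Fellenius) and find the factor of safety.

Ordinary method of slices: FS = Σ[c'·Δl_i + (W_i cosα_i − u_i·Δl_i)·tanφ'] / Σ W_i sinα_i, with Δl_i = b_i / cosα_i.
Slice 1: Δl = 2.6/cos(-4.7°) = 2.609 m; N'_1 = 71·cos(-4.7°) − 5·2.609 = 57.7; c'Δl = 18.78; W sinα = -5.8
Slice 2: Δl = 2.9/cos7.8° = 2.927 m; N'_2 = 221·cos7.8° − 32·2.927 = 125.3; c'Δl = 21.07; W sinα = 30.0
Slice 3: Δl = 2.6/cos20.8° = 2.781 m; N'_3 = 293·cos20.8° − 58·2.781 = 112.6; c'Δl = 20.03; W sinα = 104.0
Slice 4: Δl = 1.6/cos31.4° = 1.875 m; N'_4 = 194·cos31.4° − 60·1.875 = 53.1; c'Δl = 13.50; W sinα = 101.1
Slice 5: Δl = 2.6/cos43.5° = 3.584 m; N'_5 = 231·cos43.5° − 40·3.584 = 24.2; c'Δl = 25.81; W sinα = 159.0
Slice 6: Δl = 1.7/cos59.3° = 3.330 m; N'_6 = 59·cos59.3° − 7·3.330 = 6.8; c'Δl = 23.97; W sinα = 50.7
Σc'Δl = 123.2 kN/m; ΣN' = 379.7 kN/m; ΣW sinα = 439.0 kN/m
Resisting = 123.2 + 379.7·tan27.5° = 123.2 + 197.7 = 320.8 kN/m
FS = 320.8 / 439.0 = 0.731

FS = 0.73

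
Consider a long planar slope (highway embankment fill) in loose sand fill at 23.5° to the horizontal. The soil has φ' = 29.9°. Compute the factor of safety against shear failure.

For a dry cohesionless infinite slope the factor of safety is FS = tanφ' / tanβ.
FS = tan29.9° / tan23.5° = 0.5750 / 0.4348 = 1.322

FS = 1.32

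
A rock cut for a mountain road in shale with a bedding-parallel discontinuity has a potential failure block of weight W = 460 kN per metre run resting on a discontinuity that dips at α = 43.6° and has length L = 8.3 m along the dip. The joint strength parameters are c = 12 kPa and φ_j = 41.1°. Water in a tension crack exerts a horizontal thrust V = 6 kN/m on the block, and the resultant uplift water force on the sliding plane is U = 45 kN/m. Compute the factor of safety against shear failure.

Resolving the block weight along and normal to the plane and applying the Mohr–Coulomb strength on the joint:
N' = W cosα − U − V sinα = 460·cos43.6° − 45 − 6·sin43.6° = 284.0 kN/m
Driving force T = W sinα + V cosα = 460·sin43.6° + 6·cos43.6° = 321.6 kN/m
Resisting force R = c·L + N'·tanφ_j = 12·8.3 + 284.0·tan41.1° = 99.6 + 247.7 = 347.3 kN/m
FS = R / T = 347.3 / 321.6 = 1.080

FS = 1.08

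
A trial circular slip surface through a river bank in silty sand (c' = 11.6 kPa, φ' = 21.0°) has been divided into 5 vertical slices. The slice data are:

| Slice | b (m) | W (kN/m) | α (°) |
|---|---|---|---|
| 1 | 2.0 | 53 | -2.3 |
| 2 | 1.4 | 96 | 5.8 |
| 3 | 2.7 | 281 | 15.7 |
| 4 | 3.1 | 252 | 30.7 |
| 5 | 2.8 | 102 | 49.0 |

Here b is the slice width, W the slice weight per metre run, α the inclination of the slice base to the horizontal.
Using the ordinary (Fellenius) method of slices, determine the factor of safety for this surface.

FS = 1.50

Ordinary method of slices: FS = Σ[c'·Δl_i + (W_i cosα_i)·tanφ'] / Σ W_i sinα_i, with Δl_i = b_i / cosα_i.
Slice 1: Δl = 2.0/cos(-2.3°) = 2.002 m; N'_1 = 53·cos(-2.3°) = 53.0; c'Δl = 23.22; W sinα = -2.1
Slice 2: Δl = 1.4/cos5.8° = 1.407 m; N'_2 = 96·cos5.8° = 95.5; c'Δl = 16.32; W sinα = 9.7
Slice 3: Δl = 2.7/cos15.7° = 2.805 m; N'_3 = 281·cos15.7° = 270.5; c'Δl = 32.53; W sinα = 76.0
Slice 4: Δl = 3.1/cos30.7° = 3.605 m; N'_4 = 252·cos30.7° = 216.7; c'Δl = 41.82; W sinα = 128.7
Slice 5: Δl = 2.8/cos49.0° = 4.268 m; N'_5 = 102·cos49.0° = 66.9; c'Δl = 49.51; W sinα = 77.0
Σc'Δl = 163.4 kN/m; ΣN' = 702.6 kN/m; ΣW sinα = 289.3 kN/m
Resisting = 163.4 + 702.6·tan21.0° = 163.4 + 269.7 = 433.1 kN/m
FS = 433.1 / 289.3 = 1.497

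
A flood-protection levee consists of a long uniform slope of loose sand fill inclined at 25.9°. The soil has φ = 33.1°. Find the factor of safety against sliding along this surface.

FS = 1.34

For a dry cohesionless infinite slope the factor of safety is FS = tanφ / tanβ.
FS = tan33.1° / tan25.9° = 0.6519 / 0.4856 = 1.343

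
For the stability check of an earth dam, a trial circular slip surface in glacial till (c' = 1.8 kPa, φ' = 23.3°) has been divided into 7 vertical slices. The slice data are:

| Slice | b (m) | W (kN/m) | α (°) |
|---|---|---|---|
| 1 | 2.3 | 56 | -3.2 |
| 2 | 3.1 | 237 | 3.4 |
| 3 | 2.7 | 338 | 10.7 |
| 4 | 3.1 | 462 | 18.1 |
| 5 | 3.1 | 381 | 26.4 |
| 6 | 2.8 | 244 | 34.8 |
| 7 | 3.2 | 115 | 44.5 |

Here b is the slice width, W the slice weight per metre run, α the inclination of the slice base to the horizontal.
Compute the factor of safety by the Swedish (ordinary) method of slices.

Ordinary method of slices: FS = Σ[c'·Δl_i + (W_i cosα_i)·tanφ'] / Σ W_i sinα_i, with Δl_i = b_i / cosα_i.
Slice 1: Δl = 2.3/cos(-3.2°) = 2.304 m; N'_1 = 56·cos(-3.2°) = 55.9; c'Δl = 4.15; W sinα = -3.1
Slice 2: Δl = 3.1/cos3.4° = 3.105 m; N'_2 = 237·cos3.4° = 236.6; c'Δl = 5.59; W sinα = 14.1
Slice 3: Δl = 2.7/cos10.7° = 2.748 m; N'_3 = 338·cos10.7° = 332.1; c'Δl = 4.95; W sinα = 62.8
Slice 4: Δl = 3.1/cos18.1° = 3.261 m; N'_4 = 462·cos18.1° = 439.1; c'Δl = 5.87; W sinα = 143.5
Slice 5: Δl = 3.1/cos26.4° = 3.461 m; N'_5 = 381·cos26.4° = 341.3; c'Δl = 6.23; W sinα = 169.4
Slice 6: Δl = 2.8/cos34.8° = 3.410 m; N'_6 = 244·cos34.8° = 200.4; c'Δl = 6.14; W sinα = 139.3
Slice 7: Δl = 3.2/cos44.5° = 4.487 m; N'_7 = 115·cos44.5° = 82.0; c'Δl = 8.08; W sinα = 80.6
Σc'Δl = 41.0 kN/m; ΣN' = 1687.4 kN/m; ΣW sinα = 606.5 kN/m
Resisting = 41.0 + 1687.4·tan23.3° = 41.0 + 726.7 = 767.7 kN/m
FS = 767.7 / 606.5 = 1.266

FS = 1.27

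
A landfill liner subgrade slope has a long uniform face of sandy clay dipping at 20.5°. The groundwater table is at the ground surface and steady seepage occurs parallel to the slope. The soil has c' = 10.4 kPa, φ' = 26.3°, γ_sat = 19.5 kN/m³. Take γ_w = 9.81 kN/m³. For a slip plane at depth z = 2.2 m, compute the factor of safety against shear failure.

With seepage parallel to the slope and the water table at the surface, the effective normal stress on the slip plane uses the buoyant unit weight γ' = γ_sat − γ_w while the driving shear stress uses γ_sat:
FS = [c' + γ' z cos²β tanφ'] / [γ_sat z sinβ cosβ]
γ' = 19.5 − 9.81 = 9.69 kN/m³
Numerator = 10.4 + 9.69·2.2·cos²20.5°·tan26.3° = 10.4 + 9.69·2.2·0.8774·0.4942 = 19.644 kPa
Denominator = 19.5·2.2·sin20.5°·cos20.5° = 19.5·2.2·0.3502·0.9367 = 14.072 kPa
FS = 19.644 / 14.072 = 1.396

FS = 1.40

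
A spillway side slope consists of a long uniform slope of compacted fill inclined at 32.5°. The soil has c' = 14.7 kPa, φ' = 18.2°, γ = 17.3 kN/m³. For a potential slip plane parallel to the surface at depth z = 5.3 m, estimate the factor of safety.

For an infinite slope with a slip plane parallel to the surface (no pore pressure): FS = [c' + γz cos²β tanφ'] / [γz sinβ cosβ].
γz = 17.3·5.3 = 91.69 kN/m²
Numerator = 14.7 + 91.69·cos²32.5°·tan18.2° = 14.7 + 91.69·0.7113·0.3288 = 36.143 kPa
Denominator = 91.69·sin32.5°·cos32.5° = 91.69·0.5373·0.8434 = 41.550 kPa
FS = 36.143 / 41.550 = 0.870

FS = 0.87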